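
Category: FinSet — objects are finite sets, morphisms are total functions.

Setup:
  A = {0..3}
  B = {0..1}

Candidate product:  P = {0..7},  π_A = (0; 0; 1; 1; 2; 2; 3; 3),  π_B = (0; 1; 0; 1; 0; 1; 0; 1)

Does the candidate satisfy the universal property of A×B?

Answer: VALID PRODUCT

Derivation:
|A|·|B| = 4·2 = 8;  |P| = 8
Check the pairing map k ↦ (π_A(k), π_B(k)):
  0 ↦ (0,0)
  1 ↦ (0,1)
  2 ↦ (1,0)
  3 ↦ (1,1)
  4 ↦ (2,0)
  5 ↦ (2,1)
  6 ↦ (3,0)
  7 ↦ (3,1)
distinct pairs in image: 8 / 8 needed
  → bijection onto A×B; projections well-typed.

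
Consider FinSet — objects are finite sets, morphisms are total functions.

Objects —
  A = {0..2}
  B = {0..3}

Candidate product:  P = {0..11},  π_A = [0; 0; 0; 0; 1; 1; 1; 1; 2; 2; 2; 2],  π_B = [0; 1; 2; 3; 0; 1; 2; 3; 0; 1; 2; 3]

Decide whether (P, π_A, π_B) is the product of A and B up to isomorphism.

|A|·|B| = 3·4 = 12;  |P| = 12
Check the pairing map k ↦ (π_A(k), π_B(k)):
  0 : (0,0)
  1 : (0,1)
  2 : (0,2)
  3 : (0,3)
  4 : (1,0)
  5 : (1,1)
  6 : (1,2)
  7 : (1,3)
  8 : (2,0)
  9 : (2,1)
  10 : (2,2)
  11 : (2,3)
distinct pairs in image: 12 / 12 needed
  → bijection onto A×B; projections well-typed.

Answer: VALID PRODUCT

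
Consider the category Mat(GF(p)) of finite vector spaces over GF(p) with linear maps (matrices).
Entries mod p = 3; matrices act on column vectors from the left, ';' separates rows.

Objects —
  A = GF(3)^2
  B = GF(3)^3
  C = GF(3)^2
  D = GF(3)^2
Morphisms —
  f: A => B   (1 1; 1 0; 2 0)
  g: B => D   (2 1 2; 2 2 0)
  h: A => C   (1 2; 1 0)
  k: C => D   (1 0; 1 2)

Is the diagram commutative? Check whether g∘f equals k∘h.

Answer: DOES NOT COMMUTE

Derivation:
1) trace f;g:
  e0=(1,0) f=>(1,1,2) g=>(1,1)
  e1=(0,1) f=>(1,0,0) g=>(2,2)
  result₁ = (1 2; 1 2)
2) trace h;k:
  e0=(1,0) h=>(1,1) k=>(1,0)
  e1=(0,1) h=>(2,0) k=>(2,2)
  result₂ = (1 2; 0 2)
Equal? distinct morphisms ✗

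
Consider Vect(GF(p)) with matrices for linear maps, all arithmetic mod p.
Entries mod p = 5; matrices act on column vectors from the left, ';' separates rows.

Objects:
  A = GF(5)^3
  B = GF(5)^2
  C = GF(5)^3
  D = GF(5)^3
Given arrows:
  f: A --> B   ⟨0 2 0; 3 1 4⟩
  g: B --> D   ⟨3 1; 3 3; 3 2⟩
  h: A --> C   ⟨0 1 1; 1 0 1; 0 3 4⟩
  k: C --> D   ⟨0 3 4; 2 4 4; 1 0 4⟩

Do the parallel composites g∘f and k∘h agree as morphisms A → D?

1) trace f;g:
  e0=⟨1,0,0⟩ f-->⟨0,3⟩ g-->⟨3,4,1⟩
  e1=⟨0,1,0⟩ f-->⟨2,1⟩ g-->⟨2,4,3⟩
  e2=⟨0,0,1⟩ f-->⟨0,4⟩ g-->⟨4,2,3⟩
  composite₁ = ⟨3 2 4; 4 4 2; 1 3 3⟩
2) trace h;k:
  e0=⟨1,0,0⟩ h-->⟨0,1,0⟩ k-->⟨3,4,0⟩
  e1=⟨0,1,0⟩ h-->⟨1,0,3⟩ k-->⟨2,4,3⟩
  e2=⟨0,0,1⟩ h-->⟨1,1,4⟩ k-->⟨4,2,2⟩
  composite₂ = ⟨3 2 4; 4 4 2; 0 3 2⟩
Equal? NO — does not commute

Answer: DOES NOT COMMUTE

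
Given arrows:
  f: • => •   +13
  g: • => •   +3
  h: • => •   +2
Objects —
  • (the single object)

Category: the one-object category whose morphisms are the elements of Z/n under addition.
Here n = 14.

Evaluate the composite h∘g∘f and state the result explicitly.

  0 +13≡13 +3≡2 +2≡4  (mod 14)
⟦path⟧: +4

Answer: +4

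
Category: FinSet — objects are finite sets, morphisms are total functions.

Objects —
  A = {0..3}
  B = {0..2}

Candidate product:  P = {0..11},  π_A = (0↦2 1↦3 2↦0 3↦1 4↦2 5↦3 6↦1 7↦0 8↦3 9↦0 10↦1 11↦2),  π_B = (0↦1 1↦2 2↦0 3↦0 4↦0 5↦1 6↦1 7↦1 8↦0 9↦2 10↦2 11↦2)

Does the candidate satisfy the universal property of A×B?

Answer: VALID PRODUCT

Derivation:
|A|·|B| = 4·3 = 12;  |P| = 12
Check the pairing map k ↦ (π_A(k), π_B(k)):
  0 ↦ (2,1)
  1 ↦ (3,2)
  2 ↦ (0,0)
  3 ↦ (1,0)
  4 ↦ (2,0)
  5 ↦ (3,1)
  6 ↦ (1,1)
  7 ↦ (0,1)
  8 ↦ (3,0)
  9 ↦ (0,2)
  10 ↦ (1,2)
  11 ↦ (2,2)
distinct pairs in image: 12 / 12 needed
  → bijection onto A×B; projections well-typed.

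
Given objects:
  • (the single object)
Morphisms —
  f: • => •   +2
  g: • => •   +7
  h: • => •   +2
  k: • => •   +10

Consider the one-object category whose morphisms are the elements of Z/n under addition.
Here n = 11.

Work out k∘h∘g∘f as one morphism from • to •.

Answer: +10

Work:
  0 +2≡2 +7≡9 +2≡0 +10≡10  (mod 11)
⟦path⟧: +10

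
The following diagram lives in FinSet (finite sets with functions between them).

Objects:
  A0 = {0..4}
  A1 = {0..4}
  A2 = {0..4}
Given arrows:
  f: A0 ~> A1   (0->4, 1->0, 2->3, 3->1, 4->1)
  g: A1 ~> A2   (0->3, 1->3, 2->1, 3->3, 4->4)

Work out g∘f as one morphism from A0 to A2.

  0 f~>4 g~>4
  1 f~>0 g~>3
  2 f~>3 g~>3
  3 f~>1 g~>3
  4 f~>1 g~>3
⟦path⟧: (0->4, 1->3, 2->3, 3->3, 4->3)

Answer: (0->4, 1->3, 2->3, 3->3, 4->3)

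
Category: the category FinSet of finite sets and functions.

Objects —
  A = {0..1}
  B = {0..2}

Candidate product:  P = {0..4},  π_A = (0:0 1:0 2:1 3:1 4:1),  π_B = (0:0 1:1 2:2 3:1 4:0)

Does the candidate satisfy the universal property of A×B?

Answer: NOT A VALID PRODUCT — |P|=5 ≠ |A|·|B|=6

Derivation:
|A|·|B| = 2·3 = 6;  |P| = 5
  → cardinalities differ; no bijection possible.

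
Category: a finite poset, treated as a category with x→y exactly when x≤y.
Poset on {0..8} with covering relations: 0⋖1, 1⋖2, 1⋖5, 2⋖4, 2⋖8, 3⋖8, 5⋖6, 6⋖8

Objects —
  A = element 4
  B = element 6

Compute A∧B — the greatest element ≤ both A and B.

{x : x≤A ∧ x≤B} = {0,1}  (A=4, B=6)
  0 ≤ 1
  1 ≤ 1
glb = 1

Answer: A∧B = 1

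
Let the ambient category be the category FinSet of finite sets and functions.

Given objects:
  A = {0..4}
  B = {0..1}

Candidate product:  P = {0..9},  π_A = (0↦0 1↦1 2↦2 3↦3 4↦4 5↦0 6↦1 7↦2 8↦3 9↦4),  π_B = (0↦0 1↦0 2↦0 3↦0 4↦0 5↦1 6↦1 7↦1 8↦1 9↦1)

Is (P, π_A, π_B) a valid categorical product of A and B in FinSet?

|A|·|B| = 5·2 = 10;  |P| = 10
Check the pairing map k ↦ (π_A(k), π_B(k)):
  0 ↦ (0,0)
  1 ↦ (1,0)
  2 ↦ (2,0)
  3 ↦ (3,0)
  4 ↦ (4,0)
  5 ↦ (0,1)
  6 ↦ (1,1)
  7 ↦ (2,1)
  8 ↦ (3,1)
  9 ↦ (4,1)
distinct pairs in image: 10 / 10 needed
  → bijection onto A×B; projections well-typed.

Answer: VALID PRODUCT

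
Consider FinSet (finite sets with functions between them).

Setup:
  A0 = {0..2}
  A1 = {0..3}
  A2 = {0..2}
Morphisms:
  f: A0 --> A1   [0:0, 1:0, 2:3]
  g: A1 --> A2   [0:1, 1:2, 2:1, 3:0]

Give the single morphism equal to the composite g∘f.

  0 f-->0 g-->1
  1 f-->0 g-->1
  2 f-->3 g-->0
result: [0:1, 1:1, 2:0]

Answer: [0:1, 1:1, 2:0]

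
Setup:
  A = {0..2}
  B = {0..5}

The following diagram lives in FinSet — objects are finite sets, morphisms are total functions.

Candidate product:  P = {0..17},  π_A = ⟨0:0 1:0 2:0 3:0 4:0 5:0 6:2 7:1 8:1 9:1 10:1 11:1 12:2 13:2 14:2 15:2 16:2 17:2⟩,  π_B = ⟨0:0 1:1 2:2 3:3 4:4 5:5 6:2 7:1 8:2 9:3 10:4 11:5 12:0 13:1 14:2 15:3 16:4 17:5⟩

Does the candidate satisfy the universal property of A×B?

|A|·|B| = 3·6 = 18;  |P| = 18
Check the pairing map k ↦ (π_A(k), π_B(k)):
  0 : (0,0)
  1 : (0,1)
  2 : (0,2)
  3 : (0,3)
  4 : (0,4)
  5 : (0,5)
  6 : (2,2)
  7 : (1,1)
  8 : (1,2)
  9 : (1,3)
  10 : (1,4)
  11 : (1,5)
  12 : (2,0)
  13 : (2,1)
  14 : (2,2)  ✗ repeats pair of k=6
  15 : (2,3)
  16 : (2,4)
  17 : (2,5)
distinct pairs in image: 17 / 18 needed
  → (2,2) hit at k=6 and k=14

Answer: NOT A VALID PRODUCT — duplicate pair at indices 14,6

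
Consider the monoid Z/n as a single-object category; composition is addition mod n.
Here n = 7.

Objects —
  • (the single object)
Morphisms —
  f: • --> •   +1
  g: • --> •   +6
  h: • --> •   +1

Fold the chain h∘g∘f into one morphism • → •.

Answer: +1

Derivation:
  0 +1≡1 +6≡0 +1≡1  (mod 7)
composite: +1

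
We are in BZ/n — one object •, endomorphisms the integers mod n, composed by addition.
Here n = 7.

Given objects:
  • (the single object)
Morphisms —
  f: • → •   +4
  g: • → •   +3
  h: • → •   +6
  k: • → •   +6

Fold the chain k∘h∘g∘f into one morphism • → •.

  0 +4≡4 +3≡0 +6≡6 +6≡5  (mod 7)
composite: +5

Answer: +5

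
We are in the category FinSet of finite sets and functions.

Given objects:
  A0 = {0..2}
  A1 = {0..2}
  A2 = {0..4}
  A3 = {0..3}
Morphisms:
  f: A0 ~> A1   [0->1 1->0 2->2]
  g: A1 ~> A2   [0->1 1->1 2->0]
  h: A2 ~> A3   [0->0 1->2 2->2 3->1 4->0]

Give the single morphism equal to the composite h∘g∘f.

Answer: [0->2 1->2 2->0]

Derivation:
  0 f~>1 g~>1 h~>2
  1 f~>0 g~>1 h~>2
  2 f~>2 g~>0 h~>0
composite: [0->2 1->2 2->0]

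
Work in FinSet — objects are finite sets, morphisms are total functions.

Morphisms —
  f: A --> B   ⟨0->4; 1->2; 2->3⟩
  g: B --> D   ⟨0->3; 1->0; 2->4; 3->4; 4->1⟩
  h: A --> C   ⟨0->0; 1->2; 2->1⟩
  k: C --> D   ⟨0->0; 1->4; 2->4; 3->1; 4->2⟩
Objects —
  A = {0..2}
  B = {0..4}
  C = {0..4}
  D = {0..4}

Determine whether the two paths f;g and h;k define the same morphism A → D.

Along f;g (path 1):
  0 f-->4 g-->1
  1 f-->2 g-->4
  2 f-->3 g-->4
  ⟦path⟧₁ = ⟨0->1; 1->4; 2->4⟩
Along h;k (path 2):
  0 h-->0 k-->0
  1 h-->2 k-->4
  2 h-->1 k-->4
  ⟦path⟧₂ = ⟨0->0; 1->4; 2->4⟩
Equal? differ; not commutative

Answer: DOES NOT COMMUTE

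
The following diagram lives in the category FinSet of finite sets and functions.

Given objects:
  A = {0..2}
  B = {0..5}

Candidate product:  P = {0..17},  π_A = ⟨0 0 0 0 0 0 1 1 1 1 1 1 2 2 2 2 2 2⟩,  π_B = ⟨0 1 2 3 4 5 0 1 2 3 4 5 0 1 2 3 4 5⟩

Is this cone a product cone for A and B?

|A|·|B| = 3·6 = 18;  |P| = 18
Check the pairing map k ↦ (π_A(k), π_B(k)):
  0 -> (0,0)
  1 -> (0,1)
  2 -> (0,2)
  3 -> (0,3)
  4 -> (0,4)
  5 -> (0,5)
  6 -> (1,0)
  7 -> (1,1)
  8 -> (1,2)
  9 -> (1,3)
  10 -> (1,4)
  11 -> (1,5)
  12 -> (2,0)
  13 -> (2,1)
  14 -> (2,2)
  15 -> (2,3)
  16 -> (2,4)
  17 -> (2,5)
distinct pairs in image: 18 / 18 needed
  → bijection onto A×B; projections well-typed.

Answer: VALID PRODUCT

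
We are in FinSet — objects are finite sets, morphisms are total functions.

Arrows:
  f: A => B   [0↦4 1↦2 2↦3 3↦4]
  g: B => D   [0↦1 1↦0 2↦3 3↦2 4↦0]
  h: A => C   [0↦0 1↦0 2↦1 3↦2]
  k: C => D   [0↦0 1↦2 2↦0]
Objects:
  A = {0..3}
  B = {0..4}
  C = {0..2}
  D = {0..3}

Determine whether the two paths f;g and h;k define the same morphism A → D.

1) trace f;g:
  0 f=>4 g=>0
  1 f=>2 g=>3
  2 f=>3 g=>2
  3 f=>4 g=>0
  composite₁ = [0↦0 1↦3 2↦2 3↦0]
2) trace h;k:
  0 h=>0 k=>0
  1 h=>0 k=>0
  2 h=>1 k=>2
  3 h=>2 k=>0
  composite₂ = [0↦0 1↦0 2↦2 3↦0]
Equal? NO — does not commute

Answer: DOES NOT COMMUTE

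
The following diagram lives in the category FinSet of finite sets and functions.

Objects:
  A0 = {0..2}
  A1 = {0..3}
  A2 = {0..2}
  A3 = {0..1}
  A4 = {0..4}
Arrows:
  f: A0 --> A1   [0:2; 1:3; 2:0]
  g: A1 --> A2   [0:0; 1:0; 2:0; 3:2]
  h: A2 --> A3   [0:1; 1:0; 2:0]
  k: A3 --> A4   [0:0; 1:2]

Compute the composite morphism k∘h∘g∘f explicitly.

  0 f-->2 g-->0 h-->1 k-->2
  1 f-->3 g-->2 h-->0 k-->0
  2 f-->0 g-->0 h-->1 k-->2
result: [0:2; 1:0; 2:2]

Answer: [0:2; 1:0; 2:2]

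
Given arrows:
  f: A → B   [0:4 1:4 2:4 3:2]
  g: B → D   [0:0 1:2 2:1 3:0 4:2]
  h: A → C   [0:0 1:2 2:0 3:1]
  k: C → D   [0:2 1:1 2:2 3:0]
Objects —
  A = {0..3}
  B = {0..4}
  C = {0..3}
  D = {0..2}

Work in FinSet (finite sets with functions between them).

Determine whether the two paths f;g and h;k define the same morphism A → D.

Path 1 = f;g:
  0 f→4 g→2
  1 f→4 g→2
  2 f→4 g→2
  3 f→2 g→1
  composite₁ = [0:2 1:2 2:2 3:1]
Path 2 = h;k:
  0 h→0 k→2
  1 h→2 k→2
  2 h→0 k→2
  3 h→1 k→1
  composite₂ = [0:2 1:2 2:2 3:1]
Equal? equal; square commutes

Answer: COMMUTES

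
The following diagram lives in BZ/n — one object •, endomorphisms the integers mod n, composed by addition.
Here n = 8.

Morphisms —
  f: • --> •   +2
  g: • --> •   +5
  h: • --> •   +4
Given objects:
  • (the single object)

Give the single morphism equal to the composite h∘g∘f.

Answer: +3

Trace:
  0 +2≡2 +5≡7 +4≡3  (mod 8)
⟦path⟧: +3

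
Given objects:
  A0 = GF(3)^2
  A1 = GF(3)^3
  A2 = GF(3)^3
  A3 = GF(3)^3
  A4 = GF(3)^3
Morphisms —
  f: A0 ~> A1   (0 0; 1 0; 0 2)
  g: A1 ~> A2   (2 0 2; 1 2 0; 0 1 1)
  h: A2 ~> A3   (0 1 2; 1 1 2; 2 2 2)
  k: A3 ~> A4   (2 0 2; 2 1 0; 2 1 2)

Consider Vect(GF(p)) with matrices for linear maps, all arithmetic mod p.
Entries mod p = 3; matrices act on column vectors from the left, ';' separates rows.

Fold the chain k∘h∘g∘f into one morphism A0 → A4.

  e0=⟨1,0⟩ f~>⟨0,1,0⟩ g~>⟨0,2,1⟩ h~>⟨1,1,0⟩ k~>⟨2,0,0⟩
  e1=⟨0,1⟩ f~>⟨0,0,2⟩ g~>⟨1,0,2⟩ h~>⟨1,2,0⟩ k~>⟨2,1,1⟩
result: (2 2; 0 1; 0 1)

Answer: (2 2; 0 1; 0 1)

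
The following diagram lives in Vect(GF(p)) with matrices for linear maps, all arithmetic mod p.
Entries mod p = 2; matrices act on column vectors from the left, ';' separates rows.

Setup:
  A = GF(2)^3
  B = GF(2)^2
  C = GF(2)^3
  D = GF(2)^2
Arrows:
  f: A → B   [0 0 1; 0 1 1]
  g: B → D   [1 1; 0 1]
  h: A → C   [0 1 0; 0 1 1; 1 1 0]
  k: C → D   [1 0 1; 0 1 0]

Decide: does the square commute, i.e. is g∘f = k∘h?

Answer: DOES NOT COMMUTE

Trace:
Path 1 = f;g:
  e0=[1,0,0] f→[0,0] g→[0,0]
  e1=[0,1,0] f→[0,1] g→[1,1]
  e2=[0,0,1] f→[1,1] g→[0,1]
  result₁ = [0 1 0; 0 1 1]
Path 2 = h;k:
  e0=[1,0,0] h→[0,0,1] k→[1,0]
  e1=[0,1,0] h→[1,1,1] k→[0,1]
  e2=[0,0,1] h→[0,1,0] k→[0,1]
  result₂ = [1 0 0; 0 1 1]
Equal? differ; not commutative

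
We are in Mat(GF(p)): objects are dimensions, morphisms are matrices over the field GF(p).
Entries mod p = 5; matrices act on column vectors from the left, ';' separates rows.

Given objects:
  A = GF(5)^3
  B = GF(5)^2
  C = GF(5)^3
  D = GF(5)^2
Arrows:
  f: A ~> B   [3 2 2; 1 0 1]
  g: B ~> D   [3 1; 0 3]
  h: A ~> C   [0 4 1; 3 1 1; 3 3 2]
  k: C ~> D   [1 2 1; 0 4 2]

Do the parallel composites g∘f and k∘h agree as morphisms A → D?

1) trace f;g:
  e0=⟨1,0,0⟩ f~>⟨3,1⟩ g~>⟨0,3⟩
  e1=⟨0,1,0⟩ f~>⟨2,0⟩ g~>⟨1,0⟩
  e2=⟨0,0,1⟩ f~>⟨2,1⟩ g~>⟨2,3⟩
  composite₁ = [0 1 2; 3 0 3]
2) trace h;k:
  e0=⟨1,0,0⟩ h~>⟨0,3,3⟩ k~>⟨4,3⟩
  e1=⟨0,1,0⟩ h~>⟨4,1,3⟩ k~>⟨4,0⟩
  e2=⟨0,0,1⟩ h~>⟨1,1,2⟩ k~>⟨0,3⟩
  composite₂ = [4 4 0; 3 0 3]
Equal? NO — does not commute

Answer: DOES NOT COMMUTE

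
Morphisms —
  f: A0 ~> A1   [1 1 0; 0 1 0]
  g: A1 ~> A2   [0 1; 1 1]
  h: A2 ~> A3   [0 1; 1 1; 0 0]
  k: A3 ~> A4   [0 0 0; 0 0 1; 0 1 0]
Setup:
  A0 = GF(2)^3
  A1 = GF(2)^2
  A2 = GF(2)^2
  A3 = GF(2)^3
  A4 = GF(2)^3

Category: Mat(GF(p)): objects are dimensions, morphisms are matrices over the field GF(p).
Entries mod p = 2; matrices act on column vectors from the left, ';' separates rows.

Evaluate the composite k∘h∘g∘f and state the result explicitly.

  e0=(1,0,0) f~>(1,0) g~>(0,1) h~>(1,1,0) k~>(0,0,1)
  e1=(0,1,0) f~>(1,1) g~>(1,0) h~>(0,1,0) k~>(0,0,1)
  e2=(0,0,1) f~>(0,0) g~>(0,0) h~>(0,0,0) k~>(0,0,0)
result: [0 0 0; 0 0 0; 1 1 0]

Answer: [0 0 0; 0 0 0; 1 1 0]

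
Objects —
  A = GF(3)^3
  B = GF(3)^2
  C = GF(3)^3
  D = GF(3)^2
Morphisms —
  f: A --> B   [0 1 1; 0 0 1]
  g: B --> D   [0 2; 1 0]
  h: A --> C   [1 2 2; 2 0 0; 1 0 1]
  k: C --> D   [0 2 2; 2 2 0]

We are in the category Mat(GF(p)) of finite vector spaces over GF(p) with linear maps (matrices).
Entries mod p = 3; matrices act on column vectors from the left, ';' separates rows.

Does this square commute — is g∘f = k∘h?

Answer: COMMUTES

Trace:
Along f;g (path 1):
  e0=⟨1,0,0⟩ f-->⟨0,0⟩ g-->⟨0,0⟩
  e1=⟨0,1,0⟩ f-->⟨1,0⟩ g-->⟨0,1⟩
  e2=⟨0,0,1⟩ f-->⟨1,1⟩ g-->⟨2,1⟩
  result₁ = [0 0 2; 0 1 1]
Along h;k (path 2):
  e0=⟨1,0,0⟩ h-->⟨1,2,1⟩ k-->⟨0,0⟩
  e1=⟨0,1,0⟩ h-->⟨2,0,0⟩ k-->⟨0,1⟩
  e2=⟨0,0,1⟩ h-->⟨2,0,1⟩ k-->⟨2,1⟩
  result₂ = [0 0 2; 0 1 1]
Equal? equal; square commutes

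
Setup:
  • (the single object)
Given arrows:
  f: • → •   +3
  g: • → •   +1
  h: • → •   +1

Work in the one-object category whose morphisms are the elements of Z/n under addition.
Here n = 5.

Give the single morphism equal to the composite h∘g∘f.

  0 +3≡3 +1≡4 +1≡0  (mod 5)
⟦path⟧: +0

Answer: +0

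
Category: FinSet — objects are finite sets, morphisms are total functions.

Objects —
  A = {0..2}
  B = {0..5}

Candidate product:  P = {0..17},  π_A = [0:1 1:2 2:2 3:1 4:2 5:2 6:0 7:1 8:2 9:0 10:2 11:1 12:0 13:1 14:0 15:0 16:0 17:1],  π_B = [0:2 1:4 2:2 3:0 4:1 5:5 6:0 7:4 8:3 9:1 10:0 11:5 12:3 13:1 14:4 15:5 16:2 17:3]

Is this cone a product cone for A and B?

Answer: VALID PRODUCT

Work:
|A|·|B| = 3·6 = 18;  |P| = 18
Check the pairing map k ↦ (π_A(k), π_B(k)):
  0 : (1,2)
  1 : (2,4)
  2 : (2,2)
  3 : (1,0)
  4 : (2,1)
  5 : (2,5)
  6 : (0,0)
  7 : (1,4)
  8 : (2,3)
  9 : (0,1)
  10 : (2,0)
  11 : (1,5)
  12 : (0,3)
  13 : (1,1)
  14 : (0,4)
  15 : (0,5)
  16 : (0,2)
  17 : (1,3)
distinct pairs in image: 18 / 18 needed
  → bijection onto A×B; projections well-typed.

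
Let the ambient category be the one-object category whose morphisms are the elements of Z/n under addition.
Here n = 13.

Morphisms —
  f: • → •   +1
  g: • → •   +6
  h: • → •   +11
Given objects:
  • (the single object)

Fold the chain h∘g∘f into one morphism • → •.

Answer: +5

Trace:
  0 +1≡1 +6≡7 +11≡5  (mod 13)
result: +5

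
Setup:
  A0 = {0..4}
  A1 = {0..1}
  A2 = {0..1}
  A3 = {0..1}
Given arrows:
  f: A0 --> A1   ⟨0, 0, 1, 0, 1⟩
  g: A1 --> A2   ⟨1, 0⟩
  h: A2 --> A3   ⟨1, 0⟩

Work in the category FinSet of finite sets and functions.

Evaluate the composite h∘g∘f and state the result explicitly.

Answer: ⟨0, 0, 1, 0, 1⟩

Trace:
  0 f-->0 g-->1 h-->0
  1 f-->0 g-->1 h-->0
  2 f-->1 g-->0 h-->1
  3 f-->0 g-->1 h-->0
  4 f-->1 g-->0 h-->1
⟦path⟧: ⟨0, 0, 1, 0, 1⟩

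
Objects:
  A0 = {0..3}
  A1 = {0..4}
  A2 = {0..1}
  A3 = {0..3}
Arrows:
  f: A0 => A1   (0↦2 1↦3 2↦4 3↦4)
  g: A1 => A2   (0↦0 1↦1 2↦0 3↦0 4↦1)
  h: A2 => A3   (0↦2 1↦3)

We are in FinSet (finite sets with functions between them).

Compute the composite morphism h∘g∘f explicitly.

Answer: (0↦2 1↦2 2↦3 3↦3)

Work:
  0 f=>2 g=>0 h=>2
  1 f=>3 g=>0 h=>2
  2 f=>4 g=>1 h=>3
  3 f=>4 g=>1 h=>3
⟦path⟧: (0↦2 1↦2 2↦3 3↦3)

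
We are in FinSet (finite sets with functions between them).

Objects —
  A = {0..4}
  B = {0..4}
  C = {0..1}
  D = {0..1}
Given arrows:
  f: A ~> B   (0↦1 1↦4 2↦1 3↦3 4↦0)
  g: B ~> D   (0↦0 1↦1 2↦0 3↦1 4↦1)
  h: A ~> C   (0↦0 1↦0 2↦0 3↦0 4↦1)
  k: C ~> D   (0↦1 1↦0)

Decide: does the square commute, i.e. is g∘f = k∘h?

Answer: COMMUTES

Trace:
Along f;g (path 1):
  0 f~>1 g~>1
  1 f~>4 g~>1
  2 f~>1 g~>1
  3 f~>3 g~>1
  4 f~>0 g~>0
  ⟦path⟧₁ = (0↦1 1↦1 2↦1 3↦1 4↦0)
Along h;k (path 2):
  0 h~>0 k~>1
  1 h~>0 k~>1
  2 h~>0 k~>1
  3 h~>0 k~>1
  4 h~>1 k~>0
  ⟦path⟧₂ = (0↦1 1↦1 2↦1 3↦1 4↦0)
Equal? equal; square commutes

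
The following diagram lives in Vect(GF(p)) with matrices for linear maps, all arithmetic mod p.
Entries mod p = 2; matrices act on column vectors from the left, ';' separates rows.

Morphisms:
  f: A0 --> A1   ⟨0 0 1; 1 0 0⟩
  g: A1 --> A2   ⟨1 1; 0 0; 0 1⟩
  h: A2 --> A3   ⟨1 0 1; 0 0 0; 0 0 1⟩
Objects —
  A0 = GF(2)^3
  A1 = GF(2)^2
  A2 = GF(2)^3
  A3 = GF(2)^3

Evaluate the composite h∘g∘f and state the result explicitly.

  e0=(1,0,0) f-->(0,1) g-->(1,0,1) h-->(0,0,1)
  e1=(0,1,0) f-->(0,0) g-->(0,0,0) h-->(0,0,0)
  e2=(0,0,1) f-->(1,0) g-->(1,0,0) h-->(1,0,0)
⟦path⟧: ⟨0 0 1; 0 0 0; 1 0 0⟩

Answer: ⟨0 0 1; 0 0 0; 1 0 0⟩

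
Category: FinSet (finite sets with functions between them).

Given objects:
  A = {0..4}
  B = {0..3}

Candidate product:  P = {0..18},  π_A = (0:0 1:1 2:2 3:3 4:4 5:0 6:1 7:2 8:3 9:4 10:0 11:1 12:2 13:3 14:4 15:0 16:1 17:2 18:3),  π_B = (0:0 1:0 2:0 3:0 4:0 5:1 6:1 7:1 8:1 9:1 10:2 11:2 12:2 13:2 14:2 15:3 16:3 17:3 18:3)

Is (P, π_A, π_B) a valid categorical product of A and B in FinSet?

Answer: NOT A VALID PRODUCT — |P|=19 ≠ |A|·|B|=20

Trace:
|A|·|B| = 5·4 = 20;  |P| = 19
  → cardinalities differ; no bijection possible.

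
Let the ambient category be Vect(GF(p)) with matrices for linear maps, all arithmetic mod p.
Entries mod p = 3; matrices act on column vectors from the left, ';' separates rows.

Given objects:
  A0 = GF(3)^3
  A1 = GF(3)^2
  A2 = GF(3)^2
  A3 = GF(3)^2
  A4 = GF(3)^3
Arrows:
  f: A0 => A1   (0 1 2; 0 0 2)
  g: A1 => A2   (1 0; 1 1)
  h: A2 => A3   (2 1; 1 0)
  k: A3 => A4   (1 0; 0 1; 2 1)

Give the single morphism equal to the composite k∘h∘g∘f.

Answer: (0 0 2; 0 1 2; 0 1 0)

Trace:
  e0=(1,0,0) f=>(0,0) g=>(0,0) h=>(0,0) k=>(0,0,0)
  e1=(0,1,0) f=>(1,0) g=>(1,1) h=>(0,1) k=>(0,1,1)
  e2=(0,0,1) f=>(2,2) g=>(2,1) h=>(2,2) k=>(2,2,0)
result: (0 0 2; 0 1 2; 0 1 0)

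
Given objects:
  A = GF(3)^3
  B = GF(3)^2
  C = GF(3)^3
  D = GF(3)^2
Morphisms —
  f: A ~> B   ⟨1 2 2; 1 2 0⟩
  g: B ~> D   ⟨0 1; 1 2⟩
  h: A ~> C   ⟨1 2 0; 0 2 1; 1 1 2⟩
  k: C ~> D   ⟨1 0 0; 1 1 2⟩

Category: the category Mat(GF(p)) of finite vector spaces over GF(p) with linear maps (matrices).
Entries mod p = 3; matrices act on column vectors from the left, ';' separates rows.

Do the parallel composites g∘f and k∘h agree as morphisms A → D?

Path 1 = f;g:
  e0=(1,0,0) f~>(1,1) g~>(1,0)
  e1=(0,1,0) f~>(2,2) g~>(2,0)
  e2=(0,0,1) f~>(2,0) g~>(0,2)
  composite₁ = ⟨1 2 0; 0 0 2⟩
Path 2 = h;k:
  e0=(1,0,0) h~>(1,0,1) k~>(1,0)
  e1=(0,1,0) h~>(2,2,1) k~>(2,0)
  e2=(0,0,1) h~>(0,1,2) k~>(0,2)
  composite₂ = ⟨1 2 0; 0 0 2⟩
Equal? same morphism ✓

Answer: COMMUTES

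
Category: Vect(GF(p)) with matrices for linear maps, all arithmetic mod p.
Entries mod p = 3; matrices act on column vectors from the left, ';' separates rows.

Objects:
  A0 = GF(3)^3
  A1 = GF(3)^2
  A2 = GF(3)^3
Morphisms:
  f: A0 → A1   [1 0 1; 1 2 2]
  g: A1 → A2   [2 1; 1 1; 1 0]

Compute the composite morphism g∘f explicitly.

Answer: [0 2 1; 2 2 0; 1 0 1]

Trace:
  e0=(1,0,0) f→(1,1) g→(0,2,1)
  e1=(0,1,0) f→(0,2) g→(2,2,0)
  e2=(0,0,1) f→(1,2) g→(1,0,1)
result: [0 2 1; 2 2 0; 1 0 1]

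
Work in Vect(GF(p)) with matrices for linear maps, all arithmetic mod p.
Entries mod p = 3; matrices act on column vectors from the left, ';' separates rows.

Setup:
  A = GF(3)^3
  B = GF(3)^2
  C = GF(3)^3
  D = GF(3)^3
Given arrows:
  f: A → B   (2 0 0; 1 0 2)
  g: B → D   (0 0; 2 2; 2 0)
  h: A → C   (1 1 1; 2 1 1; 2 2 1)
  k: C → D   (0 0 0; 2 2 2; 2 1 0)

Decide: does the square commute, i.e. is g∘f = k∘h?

Answer: DOES NOT COMMUTE

Trace:
Along f;g (path 1):
  e0=⟨1,0,0⟩ f→⟨2,1⟩ g→⟨0,0,1⟩
  e1=⟨0,1,0⟩ f→⟨0,0⟩ g→⟨0,0,0⟩
  e2=⟨0,0,1⟩ f→⟨0,2⟩ g→⟨0,1,0⟩
  result₁ = (0 0 0; 0 0 1; 1 0 0)
Along h;k (path 2):
  e0=⟨1,0,0⟩ h→⟨1,2,2⟩ k→⟨0,1,1⟩
  e1=⟨0,1,0⟩ h→⟨1,1,2⟩ k→⟨0,2,0⟩
  e2=⟨0,0,1⟩ h→⟨1,1,1⟩ k→⟨0,0,0⟩
  result₂ = (0 0 0; 1 2 0; 1 0 0)
Equal? NO — does not commute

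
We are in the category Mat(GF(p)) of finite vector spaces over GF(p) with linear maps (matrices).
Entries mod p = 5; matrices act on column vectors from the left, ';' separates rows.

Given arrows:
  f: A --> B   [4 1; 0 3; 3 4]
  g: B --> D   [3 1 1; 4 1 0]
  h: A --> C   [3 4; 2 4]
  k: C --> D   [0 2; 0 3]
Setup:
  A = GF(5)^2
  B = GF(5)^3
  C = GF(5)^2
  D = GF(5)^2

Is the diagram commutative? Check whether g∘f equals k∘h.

Answer: DOES NOT COMMUTE

Trace:
1) trace f;g:
  e0=(1,0) f-->(4,0,3) g-->(0,1)
  e1=(0,1) f-->(1,3,4) g-->(0,2)
  result₁ = [0 0; 1 2]
2) trace h;k:
  e0=(1,0) h-->(3,2) k-->(4,1)
  e1=(0,1) h-->(4,4) k-->(3,2)
  result₂ = [4 3; 1 2]
Equal? NO — does not commute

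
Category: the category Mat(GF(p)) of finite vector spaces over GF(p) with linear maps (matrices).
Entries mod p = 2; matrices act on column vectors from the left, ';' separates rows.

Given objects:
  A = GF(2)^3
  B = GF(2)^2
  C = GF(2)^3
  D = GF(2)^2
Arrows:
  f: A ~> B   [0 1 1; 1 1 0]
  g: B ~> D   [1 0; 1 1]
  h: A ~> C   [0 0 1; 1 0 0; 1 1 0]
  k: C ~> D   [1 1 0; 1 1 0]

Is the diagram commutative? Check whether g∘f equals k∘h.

Path 1 = f;g:
  e0=(1,0,0) f~>(0,1) g~>(0,1)
  e1=(0,1,0) f~>(1,1) g~>(1,0)
  e2=(0,0,1) f~>(1,0) g~>(1,1)
  composite₁ = [0 1 1; 1 0 1]
Path 2 = h;k:
  e0=(1,0,0) h~>(0,1,1) k~>(1,1)
  e1=(0,1,0) h~>(0,0,1) k~>(0,0)
  e2=(0,0,1) h~>(1,0,0) k~>(1,1)
  composite₂ = [1 0 1; 1 0 1]
Equal? distinct morphisms ✗

Answer: DOES NOT COMMUTE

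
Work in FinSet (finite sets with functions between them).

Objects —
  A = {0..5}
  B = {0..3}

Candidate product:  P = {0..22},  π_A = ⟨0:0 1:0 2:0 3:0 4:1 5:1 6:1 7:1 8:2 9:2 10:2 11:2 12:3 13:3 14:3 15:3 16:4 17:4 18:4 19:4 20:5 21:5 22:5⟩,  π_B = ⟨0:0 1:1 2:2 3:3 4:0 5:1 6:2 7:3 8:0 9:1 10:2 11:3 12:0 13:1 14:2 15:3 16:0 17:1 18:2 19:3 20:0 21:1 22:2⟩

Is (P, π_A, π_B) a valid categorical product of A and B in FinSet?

Answer: NOT A VALID PRODUCT — |P|=23 ≠ |A|·|B|=24

Derivation:
|A|·|B| = 6·4 = 24;  |P| = 23
  → cardinalities differ; no bijection possible.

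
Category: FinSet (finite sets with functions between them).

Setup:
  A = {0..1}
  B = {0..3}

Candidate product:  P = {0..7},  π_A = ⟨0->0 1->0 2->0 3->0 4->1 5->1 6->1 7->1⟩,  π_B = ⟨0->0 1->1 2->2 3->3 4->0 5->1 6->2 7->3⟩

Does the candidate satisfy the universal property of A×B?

Answer: VALID PRODUCT

Work:
|A|·|B| = 2·4 = 8;  |P| = 8
Check the pairing map k ↦ (π_A(k), π_B(k)):
  0 -> (0,0)
  1 -> (0,1)
  2 -> (0,2)
  3 -> (0,3)
  4 -> (1,0)
  5 -> (1,1)
  6 -> (1,2)
  7 -> (1,3)
distinct pairs in image: 8 / 8 needed
  → bijection onto A×B; projections well-typed.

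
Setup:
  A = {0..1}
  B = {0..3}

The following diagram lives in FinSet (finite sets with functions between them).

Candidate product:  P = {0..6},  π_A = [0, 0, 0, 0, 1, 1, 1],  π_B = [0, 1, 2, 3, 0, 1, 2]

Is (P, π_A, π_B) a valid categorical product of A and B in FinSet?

Answer: NOT A VALID PRODUCT — |P|=7 ≠ |A|·|B|=8

Work:
|A|·|B| = 2·4 = 8;  |P| = 7
  → cardinalities differ; no bijection possible.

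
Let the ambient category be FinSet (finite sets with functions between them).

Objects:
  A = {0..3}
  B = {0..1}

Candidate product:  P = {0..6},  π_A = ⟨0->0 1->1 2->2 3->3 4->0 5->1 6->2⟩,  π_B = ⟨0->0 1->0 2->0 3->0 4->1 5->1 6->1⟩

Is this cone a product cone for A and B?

Answer: NOT A VALID PRODUCT — |P|=7 ≠ |A|·|B|=8

Work:
|A|·|B| = 4·2 = 8;  |P| = 7
  → cardinalities differ; no bijection possible.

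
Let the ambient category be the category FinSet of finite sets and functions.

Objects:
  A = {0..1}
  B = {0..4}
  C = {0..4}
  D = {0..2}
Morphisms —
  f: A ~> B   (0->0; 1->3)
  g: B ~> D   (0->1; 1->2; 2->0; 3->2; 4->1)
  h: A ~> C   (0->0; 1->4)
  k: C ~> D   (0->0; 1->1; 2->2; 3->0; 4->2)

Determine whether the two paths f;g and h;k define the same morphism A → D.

Answer: DOES NOT COMMUTE

Trace:
Along f;g (path 1):
  0 f~>0 g~>1
  1 f~>3 g~>2
  result₁ = (0->1; 1->2)
Along h;k (path 2):
  0 h~>0 k~>0
  1 h~>4 k~>2
  result₂ = (0->0; 1->2)
Equal? differ; not commutative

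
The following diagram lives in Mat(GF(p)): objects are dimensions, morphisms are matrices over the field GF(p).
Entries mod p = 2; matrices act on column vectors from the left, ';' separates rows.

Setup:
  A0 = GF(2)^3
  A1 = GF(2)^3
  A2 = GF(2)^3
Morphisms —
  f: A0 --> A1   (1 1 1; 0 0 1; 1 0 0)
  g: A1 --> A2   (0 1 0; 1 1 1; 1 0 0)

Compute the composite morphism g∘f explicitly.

Answer: (0 0 1; 0 1 0; 1 1 1)

Work:
  e0=(1,0,0) f-->(1,0,1) g-->(0,0,1)
  e1=(0,1,0) f-->(1,0,0) g-->(0,1,1)
  e2=(0,0,1) f-->(1,1,0) g-->(1,0,1)
⟦path⟧: (0 0 1; 0 1 0; 1 1 1)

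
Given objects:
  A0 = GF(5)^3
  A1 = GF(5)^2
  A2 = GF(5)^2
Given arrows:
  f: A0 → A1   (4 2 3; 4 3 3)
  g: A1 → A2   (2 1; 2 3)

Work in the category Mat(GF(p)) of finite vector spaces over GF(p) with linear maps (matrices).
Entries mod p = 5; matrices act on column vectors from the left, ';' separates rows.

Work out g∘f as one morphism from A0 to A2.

Answer: (2 2 4; 0 3 0)

Trace:
  e0=⟨1,0,0⟩ f→⟨4,4⟩ g→⟨2,0⟩
  e1=⟨0,1,0⟩ f→⟨2,3⟩ g→⟨2,3⟩
  e2=⟨0,0,1⟩ f→⟨3,3⟩ g→⟨4,0⟩
composite: (2 2 4; 0 3 0)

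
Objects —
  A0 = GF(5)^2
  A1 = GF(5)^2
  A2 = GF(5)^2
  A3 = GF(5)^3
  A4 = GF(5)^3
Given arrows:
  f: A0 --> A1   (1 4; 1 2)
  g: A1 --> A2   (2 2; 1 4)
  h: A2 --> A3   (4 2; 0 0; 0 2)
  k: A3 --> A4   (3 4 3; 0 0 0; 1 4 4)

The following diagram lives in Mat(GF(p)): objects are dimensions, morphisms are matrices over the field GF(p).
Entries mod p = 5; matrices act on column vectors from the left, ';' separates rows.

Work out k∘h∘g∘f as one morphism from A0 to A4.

  e0=⟨1,0⟩ f-->⟨1,1⟩ g-->⟨4,0⟩ h-->⟨1,0,0⟩ k-->⟨3,0,1⟩
  e1=⟨0,1⟩ f-->⟨4,2⟩ g-->⟨2,2⟩ h-->⟨2,0,4⟩ k-->⟨3,0,3⟩
⟦path⟧: (3 3; 0 0; 1 3)

Answer: (3 3; 0 0; 1 3)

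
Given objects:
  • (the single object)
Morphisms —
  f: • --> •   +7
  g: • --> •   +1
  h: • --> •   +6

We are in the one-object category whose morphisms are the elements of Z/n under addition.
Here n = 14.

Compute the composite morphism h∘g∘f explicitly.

  0 +7≡7 +1≡8 +6≡0  (mod 14)
composite: +0

Answer: +0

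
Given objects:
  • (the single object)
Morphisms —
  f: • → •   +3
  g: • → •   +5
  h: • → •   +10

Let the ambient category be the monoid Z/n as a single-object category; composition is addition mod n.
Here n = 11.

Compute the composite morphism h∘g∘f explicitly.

Answer: +7

Trace:
  0 +3≡3 +5≡8 +10≡7  (mod 11)
⟦path⟧: +7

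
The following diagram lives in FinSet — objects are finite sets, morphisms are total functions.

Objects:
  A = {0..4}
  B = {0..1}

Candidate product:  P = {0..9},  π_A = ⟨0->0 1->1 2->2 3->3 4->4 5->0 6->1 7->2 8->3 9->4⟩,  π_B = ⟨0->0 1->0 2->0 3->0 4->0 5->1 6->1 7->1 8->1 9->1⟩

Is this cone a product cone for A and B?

Answer: VALID PRODUCT

Derivation:
|A|·|B| = 5·2 = 10;  |P| = 10
Check the pairing map k ↦ (π_A(k), π_B(k)):
  0 -> (0,0)
  1 -> (1,0)
  2 -> (2,0)
  3 -> (3,0)
  4 -> (4,0)
  5 -> (0,1)
  6 -> (1,1)
  7 -> (2,1)
  8 -> (3,1)
  9 -> (4,1)
distinct pairs in image: 10 / 10 needed
  → bijection onto A×B; projections well-typed.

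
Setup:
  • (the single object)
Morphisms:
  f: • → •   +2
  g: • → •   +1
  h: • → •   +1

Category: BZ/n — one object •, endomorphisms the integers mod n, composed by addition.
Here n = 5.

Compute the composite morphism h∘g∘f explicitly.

  0 +2≡2 +1≡3 +1≡4  (mod 5)
⟦path⟧: +4

Answer: +4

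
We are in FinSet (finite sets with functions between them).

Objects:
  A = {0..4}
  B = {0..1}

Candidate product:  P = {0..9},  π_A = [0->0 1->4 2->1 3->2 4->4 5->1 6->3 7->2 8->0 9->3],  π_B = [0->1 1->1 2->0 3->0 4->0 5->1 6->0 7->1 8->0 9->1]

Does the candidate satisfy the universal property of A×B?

Answer: VALID PRODUCT

Trace:
|A|·|B| = 5·2 = 10;  |P| = 10
Check the pairing map k ↦ (π_A(k), π_B(k)):
  0 -> (0,1)
  1 -> (4,1)
  2 -> (1,0)
  3 -> (2,0)
  4 -> (4,0)
  5 -> (1,1)
  6 -> (3,0)
  7 -> (2,1)
  8 -> (0,0)
  9 -> (3,1)
distinct pairs in image: 10 / 10 needed
  → bijection onto A×B; projections well-typed.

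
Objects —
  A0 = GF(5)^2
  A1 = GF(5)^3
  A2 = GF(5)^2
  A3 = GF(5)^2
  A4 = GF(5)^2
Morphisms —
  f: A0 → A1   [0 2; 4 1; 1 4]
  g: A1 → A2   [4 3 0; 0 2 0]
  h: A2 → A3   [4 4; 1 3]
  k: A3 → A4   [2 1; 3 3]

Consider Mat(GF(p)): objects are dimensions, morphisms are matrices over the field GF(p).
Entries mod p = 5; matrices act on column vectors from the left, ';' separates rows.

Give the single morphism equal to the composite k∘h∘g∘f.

  e0=[1,0] f→[0,4,1] g→[2,3] h→[0,1] k→[1,3]
  e1=[0,1] f→[2,1,4] g→[1,2] h→[2,2] k→[1,2]
⟦path⟧: [1 1; 3 2]

Answer: [1 1; 3 2]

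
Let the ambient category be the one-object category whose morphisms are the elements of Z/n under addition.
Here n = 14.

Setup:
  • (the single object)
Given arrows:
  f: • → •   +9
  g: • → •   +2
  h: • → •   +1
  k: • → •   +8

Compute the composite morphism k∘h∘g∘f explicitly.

  0 +9≡9 +2≡11 +1≡12 +8≡6  (mod 14)
⟦path⟧: +6

Answer: +6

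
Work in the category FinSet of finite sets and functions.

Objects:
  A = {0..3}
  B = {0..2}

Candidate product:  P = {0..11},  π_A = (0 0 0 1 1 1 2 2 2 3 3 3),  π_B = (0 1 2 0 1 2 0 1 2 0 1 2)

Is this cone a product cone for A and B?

|A|·|B| = 4·3 = 12;  |P| = 12
Check the pairing map k ↦ (π_A(k), π_B(k)):
  0 : (0,0)
  1 : (0,1)
  2 : (0,2)
  3 : (1,0)
  4 : (1,1)
  5 : (1,2)
  6 : (2,0)
  7 : (2,1)
  8 : (2,2)
  9 : (3,0)
  10 : (3,1)
  11 : (3,2)
distinct pairs in image: 12 / 12 needed
  → bijection onto A×B; projections well-typed.

Answer: VALID PRODUCT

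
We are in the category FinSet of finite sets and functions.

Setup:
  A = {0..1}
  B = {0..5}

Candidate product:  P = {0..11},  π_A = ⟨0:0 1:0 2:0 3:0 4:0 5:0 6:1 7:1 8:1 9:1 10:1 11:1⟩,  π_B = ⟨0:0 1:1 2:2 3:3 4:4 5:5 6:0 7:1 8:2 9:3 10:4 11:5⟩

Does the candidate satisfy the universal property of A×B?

Answer: VALID PRODUCT

Trace:
|A|·|B| = 2·6 = 12;  |P| = 12
Check the pairing map k ↦ (π_A(k), π_B(k)):
  0 : (0,0)
  1 : (0,1)
  2 : (0,2)
  3 : (0,3)
  4 : (0,4)
  5 : (0,5)
  6 : (1,0)
  7 : (1,1)
  8 : (1,2)
  9 : (1,3)
  10 : (1,4)
  11 : (1,5)
distinct pairs in image: 12 / 12 needed
  → bijection onto A×B; projections well-typed.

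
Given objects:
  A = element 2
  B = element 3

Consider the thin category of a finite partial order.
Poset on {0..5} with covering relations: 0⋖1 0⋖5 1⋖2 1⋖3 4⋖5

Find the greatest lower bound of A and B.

Answer: A∧B = 1

Derivation:
Lower bounds of A=2 and B=3: {0,1}
  0 ⊑ 1
  1 ⊑ 1
glb = 1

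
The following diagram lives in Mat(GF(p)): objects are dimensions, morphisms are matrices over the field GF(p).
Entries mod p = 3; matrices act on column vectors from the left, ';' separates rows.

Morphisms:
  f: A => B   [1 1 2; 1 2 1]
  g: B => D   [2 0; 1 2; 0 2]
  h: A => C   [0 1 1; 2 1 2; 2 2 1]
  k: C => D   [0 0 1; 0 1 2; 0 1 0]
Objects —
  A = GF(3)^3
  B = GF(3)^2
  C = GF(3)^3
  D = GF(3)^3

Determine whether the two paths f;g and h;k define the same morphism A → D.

Answer: COMMUTES

Trace:
Along f;g (path 1):
  e0=(1,0,0) f=>(1,1) g=>(2,0,2)
  e1=(0,1,0) f=>(1,2) g=>(2,2,1)
  e2=(0,0,1) f=>(2,1) g=>(1,1,2)
  composite₁ = [2 2 1; 0 2 1; 2 1 2]
Along h;k (path 2):
  e0=(1,0,0) h=>(0,2,2) k=>(2,0,2)
  e1=(0,1,0) h=>(1,1,2) k=>(2,2,1)
  e2=(0,0,1) h=>(1,2,1) k=>(1,1,2)
  composite₂ = [2 2 1; 0 2 1; 2 1 2]
Equal? YES — commutes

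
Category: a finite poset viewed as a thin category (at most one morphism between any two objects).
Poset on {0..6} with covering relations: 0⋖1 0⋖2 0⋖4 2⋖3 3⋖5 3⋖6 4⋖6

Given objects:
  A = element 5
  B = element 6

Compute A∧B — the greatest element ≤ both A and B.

Common predecessors of 5,6: {0,2,3}
  0 <= 3
  2 <= 3
  3 <= 3
glb = 3

Answer: A∧B = 3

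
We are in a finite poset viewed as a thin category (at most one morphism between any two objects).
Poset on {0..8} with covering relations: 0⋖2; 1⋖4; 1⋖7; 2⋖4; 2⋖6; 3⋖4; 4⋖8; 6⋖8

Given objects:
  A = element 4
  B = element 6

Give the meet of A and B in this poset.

{x : x<=A ∧ x<=B} = {0,2}  (A=4, B=6)
  0 <= 2
  2 <= 2
glb = 2

Answer: A∧B = 2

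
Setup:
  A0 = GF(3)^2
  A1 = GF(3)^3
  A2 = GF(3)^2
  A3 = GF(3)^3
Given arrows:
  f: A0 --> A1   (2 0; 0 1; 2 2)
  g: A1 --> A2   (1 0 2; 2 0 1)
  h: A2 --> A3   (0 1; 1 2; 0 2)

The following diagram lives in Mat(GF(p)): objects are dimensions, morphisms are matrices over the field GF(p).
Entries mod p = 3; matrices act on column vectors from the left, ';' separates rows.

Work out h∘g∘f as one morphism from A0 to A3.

Answer: (0 2; 0 2; 0 1)

Work:
  e0=[1,0] f-->[2,0,2] g-->[0,0] h-->[0,0,0]
  e1=[0,1] f-->[0,1,2] g-->[1,2] h-->[2,2,1]
composite: (0 2; 0 2; 0 1)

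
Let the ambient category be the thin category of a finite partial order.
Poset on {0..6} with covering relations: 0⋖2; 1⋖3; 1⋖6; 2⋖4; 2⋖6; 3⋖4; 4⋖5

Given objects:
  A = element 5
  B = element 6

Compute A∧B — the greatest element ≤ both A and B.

Lower bounds of A=5 and B=6: {0,1,2}
  maximal lower bounds 1 and 2 are incomparable: neither 1<=2 nor 2<=1
→ no greatest lower bound exists

Answer: NO MEET EXISTS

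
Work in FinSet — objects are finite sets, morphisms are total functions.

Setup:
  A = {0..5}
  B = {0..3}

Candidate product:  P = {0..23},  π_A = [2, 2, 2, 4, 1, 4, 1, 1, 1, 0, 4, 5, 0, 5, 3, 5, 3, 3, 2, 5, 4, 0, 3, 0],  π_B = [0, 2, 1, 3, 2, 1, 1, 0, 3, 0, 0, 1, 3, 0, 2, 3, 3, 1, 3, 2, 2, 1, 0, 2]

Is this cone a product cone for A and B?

Answer: VALID PRODUCT

Trace:
|A|·|B| = 6·4 = 24;  |P| = 24
Check the pairing map k ↦ (π_A(k), π_B(k)):
  0 -> (2,0)
  1 -> (2,2)
  2 -> (2,1)
  3 -> (4,3)
  4 -> (1,2)
  5 -> (4,1)
  6 -> (1,1)
  7 -> (1,0)
  8 -> (1,3)
  9 -> (0,0)
  10 -> (4,0)
  11 -> (5,1)
  12 -> (0,3)
  13 -> (5,0)
  14 -> (3,2)
  15 -> (5,3)
  16 -> (3,3)
  17 -> (3,1)
  18 -> (2,3)
  19 -> (5,2)
  20 -> (4,2)
  21 -> (0,1)
  22 -> (3,0)
  23 -> (0,2)
distinct pairs in image: 24 / 24 needed
  → bijection onto A×B; projections well-typed.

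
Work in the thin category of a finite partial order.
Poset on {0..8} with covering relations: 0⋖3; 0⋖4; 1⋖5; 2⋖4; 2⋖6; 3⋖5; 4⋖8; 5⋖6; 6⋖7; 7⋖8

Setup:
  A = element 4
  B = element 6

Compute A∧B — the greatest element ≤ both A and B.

Answer: NO MEET EXISTS

Trace:
{x : x<=A ∧ x<=B} = {0,2}  (A=4, B=6)
  maximal lower bounds 0 and 2 are incomparable: neither 0<=2 nor 2<=0
→ no greatest lower bound exists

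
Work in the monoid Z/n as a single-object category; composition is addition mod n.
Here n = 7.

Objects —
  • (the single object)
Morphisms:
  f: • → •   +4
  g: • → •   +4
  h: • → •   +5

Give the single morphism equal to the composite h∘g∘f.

Answer: +6

Work:
  0 +4≡4 +4≡1 +5≡6  (mod 7)
⟦path⟧: +6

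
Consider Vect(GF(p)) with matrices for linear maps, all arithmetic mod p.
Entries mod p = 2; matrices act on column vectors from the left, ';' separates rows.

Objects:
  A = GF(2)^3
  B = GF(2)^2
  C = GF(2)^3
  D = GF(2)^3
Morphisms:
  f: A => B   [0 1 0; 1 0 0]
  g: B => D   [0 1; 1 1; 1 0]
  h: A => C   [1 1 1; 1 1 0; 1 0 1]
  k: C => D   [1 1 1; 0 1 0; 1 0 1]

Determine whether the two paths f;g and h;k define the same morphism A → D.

1) trace f;g:
  e0=[1,0,0] f=>[0,1] g=>[1,1,0]
  e1=[0,1,0] f=>[1,0] g=>[0,1,1]
  e2=[0,0,1] f=>[0,0] g=>[0,0,0]
  ⟦path⟧₁ = [1 0 0; 1 1 0; 0 1 0]
2) trace h;k:
  e0=[1,0,0] h=>[1,1,1] k=>[1,1,0]
  e1=[0,1,0] h=>[1,1,0] k=>[0,1,1]
  e2=[0,0,1] h=>[1,0,1] k=>[0,0,0]
  ⟦path⟧₂ = [1 0 0; 1 1 0; 0 1 0]
Equal? YES — commutes

Answer: COMMUTES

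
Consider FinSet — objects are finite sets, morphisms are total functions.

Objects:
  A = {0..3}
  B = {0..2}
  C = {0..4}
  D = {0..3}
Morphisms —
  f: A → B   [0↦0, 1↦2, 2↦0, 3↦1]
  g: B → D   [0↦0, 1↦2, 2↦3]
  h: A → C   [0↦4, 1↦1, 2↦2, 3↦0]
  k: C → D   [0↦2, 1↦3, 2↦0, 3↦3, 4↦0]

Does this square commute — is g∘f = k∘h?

Answer: COMMUTES

Work:
Along f;g (path 1):
  0 f→0 g→0
  1 f→2 g→3
  2 f→0 g→0
  3 f→1 g→2
  result₁ = [0↦0, 1↦3, 2↦0, 3↦2]
Along h;k (path 2):
  0 h→4 k→0
  1 h→1 k→3
  2 h→2 k→0
  3 h→0 k→2
  result₂ = [0↦0, 1↦3, 2↦0, 3↦2]
Equal? equal; square commutes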